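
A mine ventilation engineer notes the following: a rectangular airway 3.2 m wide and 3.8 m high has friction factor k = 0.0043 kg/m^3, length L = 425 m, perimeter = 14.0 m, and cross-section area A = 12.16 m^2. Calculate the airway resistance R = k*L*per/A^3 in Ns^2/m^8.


Compute the numerator:
k * L * per = 0.0043 * 425 * 14.0
= 25.585
Compute the denominator:
A^3 = 12.16^3 = 1798.045696
Resistance:
R = 25.585 / 1798.045696
= 0.0142 Ns^2/m^8

0.0142 Ns^2/m^8


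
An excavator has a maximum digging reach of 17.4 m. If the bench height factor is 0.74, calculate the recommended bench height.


12.876 m

Bench height = reach * factor
= 17.4 * 0.74
= 12.876 m


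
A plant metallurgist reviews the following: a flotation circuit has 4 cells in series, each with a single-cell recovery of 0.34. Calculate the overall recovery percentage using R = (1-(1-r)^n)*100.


81.0253%

Complement of single-cell recovery:
1 - r = 1 - 0.34 = 0.66
Raise to power n:
(1 - r)^4 = 0.66^4 = 0.18974736
Overall recovery:
R = (1 - 0.18974736) * 100
= 81.0253%


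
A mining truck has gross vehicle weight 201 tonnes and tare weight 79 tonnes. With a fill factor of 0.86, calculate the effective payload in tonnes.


Maximum payload = gross - tare
= 201 - 79 = 122 tonnes
Effective payload = max payload * fill factor
= 122 * 0.86
= 104.92 tonnes

104.92 tonnes


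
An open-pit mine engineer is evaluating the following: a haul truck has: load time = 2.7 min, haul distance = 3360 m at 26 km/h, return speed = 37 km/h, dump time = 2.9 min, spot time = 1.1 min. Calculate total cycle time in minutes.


Convert haul speed to m/min: 26 * 1000/60 = 433.3333333 m/min
Haul time = 3360 / 433.3333333 = 7.753846154 min
Convert return speed to m/min: 37 * 1000/60 = 616.6666667 m/min
Return time = 3360 / 616.6666667 = 5.448648649 min
Total cycle time:
= 2.7 + 7.753846154 + 2.9 + 5.448648649 + 1.1
= 19.9025 min

19.9025 min


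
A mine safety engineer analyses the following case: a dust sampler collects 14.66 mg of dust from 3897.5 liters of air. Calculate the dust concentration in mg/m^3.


3.7614 mg/m^3

Convert liters to m^3: 1 m^3 = 1000 L
Concentration = mass / volume * 1000
= 14.66 / 3897.5 * 1000
= 0.003761385504 * 1000
= 3.7614 mg/m^3


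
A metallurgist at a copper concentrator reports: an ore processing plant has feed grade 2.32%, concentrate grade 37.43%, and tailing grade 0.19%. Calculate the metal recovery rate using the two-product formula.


Using the two-product formula:
R = 100 * c * (f - t) / (f * (c - t))
Numerator = 100 * 37.43 * (2.32 - 0.19)
= 100 * 37.43 * 2.13
= 7972.59
Denominator = 2.32 * (37.43 - 0.19)
= 2.32 * 37.24
= 86.3968
R = 7972.59 / 86.3968
= 92.2788%

92.2788%


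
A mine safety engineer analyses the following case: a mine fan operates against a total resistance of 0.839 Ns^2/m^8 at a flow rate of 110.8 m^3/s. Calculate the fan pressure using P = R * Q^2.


Compute Q^2:
Q^2 = 110.8^2 = 12276.64
Compute pressure:
P = R * Q^2 = 0.839 * 12276.64
= 10300.101 Pa

10300.101 Pa


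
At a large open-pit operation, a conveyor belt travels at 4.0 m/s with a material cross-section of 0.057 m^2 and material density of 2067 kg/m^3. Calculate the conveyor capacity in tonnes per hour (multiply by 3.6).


1696.5936 t/h

Volumetric flow = speed * area
= 4.0 * 0.057 = 0.228 m^3/s
Mass flow = volumetric * density
= 0.228 * 2067 = 471.276 kg/s
Convert to t/h: multiply by 3.6
Capacity = 471.276 * 3.6
= 1696.5936 t/h


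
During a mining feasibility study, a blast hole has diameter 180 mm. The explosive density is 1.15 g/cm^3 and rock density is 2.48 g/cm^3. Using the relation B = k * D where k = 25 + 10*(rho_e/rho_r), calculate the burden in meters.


First, compute k:
rho_e / rho_r = 1.15 / 2.48 = 0.4637096774
k = 25 + 10 * 0.4637096774 = 29.63709677
Then, compute burden:
B = k * D / 1000 = 29.63709677 * 180 / 1000
= 5334.677419 / 1000
= 5.3347 m

5.3347 m


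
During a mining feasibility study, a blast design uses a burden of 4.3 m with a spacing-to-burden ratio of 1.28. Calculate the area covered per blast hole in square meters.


First, find the spacing:
Spacing = burden * ratio = 4.3 * 1.28
= 5.504 m
Then, calculate the area:
Area = burden * spacing = 4.3 * 5.504
= 23.6672 m^2

23.6672 m^2


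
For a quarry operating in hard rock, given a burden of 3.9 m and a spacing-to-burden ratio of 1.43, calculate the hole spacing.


Spacing = burden * ratio
= 3.9 * 1.43
= 5.577 m

5.577 m


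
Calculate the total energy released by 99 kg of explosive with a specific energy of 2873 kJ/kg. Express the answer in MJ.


284.427 MJ

Energy = mass * specific_energy / 1000
= 99 * 2873 / 1000
= 284427 / 1000
= 284.427 MJ


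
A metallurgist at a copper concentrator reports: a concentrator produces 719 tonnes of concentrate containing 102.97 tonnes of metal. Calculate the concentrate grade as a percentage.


Grade = (metal in concentrate / concentrate mass) * 100
= (102.97 / 719) * 100
= 0.1432127955 * 100
= 14.3213%

14.3213%


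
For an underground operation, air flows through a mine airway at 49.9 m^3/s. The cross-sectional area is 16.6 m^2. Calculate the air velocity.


3.006 m/s

Velocity = flow rate / cross-sectional area
= 49.9 / 16.6
= 3.006 m/s


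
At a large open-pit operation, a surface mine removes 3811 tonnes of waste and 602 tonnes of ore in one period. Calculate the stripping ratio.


6.3306

Stripping ratio = waste tonnage / ore tonnage
= 3811 / 602
= 6.3306


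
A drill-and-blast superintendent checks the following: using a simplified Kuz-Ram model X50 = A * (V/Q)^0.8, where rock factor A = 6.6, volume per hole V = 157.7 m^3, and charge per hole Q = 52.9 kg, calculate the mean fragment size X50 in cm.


Compute V/Q:
V/Q = 157.7 / 52.9 = 2.981096408
Raise to the power 0.8:
(V/Q)^0.8 = 2.981096408^0.8 = 2.396077257
Multiply by A:
X50 = 6.6 * 2.396077257
= 15.8141 cm

15.8141 cm


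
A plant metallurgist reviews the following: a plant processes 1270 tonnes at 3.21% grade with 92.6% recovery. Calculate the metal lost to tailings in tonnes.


3.0168 tonnes

Total metal in feed:
= 1270 * 3.21 / 100 = 40.767 tonnes
Metal recovered:
= 40.767 * 92.6 / 100 = 37.750242 tonnes
Metal lost to tailings:
= 40.767 - 37.750242
= 3.0168 tonnes


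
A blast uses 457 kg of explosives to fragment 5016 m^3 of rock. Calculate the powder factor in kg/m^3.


0.0911 kg/m^3

Powder factor = explosive mass / rock volume
= 457 / 5016
= 0.0911 kg/m^3


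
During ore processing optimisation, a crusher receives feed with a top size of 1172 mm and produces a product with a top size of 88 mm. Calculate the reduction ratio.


Reduction ratio = feed size / product size
= 1172 / 88
= 13.3182

13.3182


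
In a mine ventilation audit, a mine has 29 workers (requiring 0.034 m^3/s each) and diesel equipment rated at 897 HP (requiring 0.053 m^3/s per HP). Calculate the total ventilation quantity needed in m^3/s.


48.527 m^3/s

Airflow for workers:
Q_people = 29 * 0.034 = 0.986 m^3/s
Airflow for diesel equipment:
Q_diesel = 897 * 0.053 = 47.541 m^3/s
Total ventilation:
Q_total = 0.986 + 47.541
= 48.527 m^3/s


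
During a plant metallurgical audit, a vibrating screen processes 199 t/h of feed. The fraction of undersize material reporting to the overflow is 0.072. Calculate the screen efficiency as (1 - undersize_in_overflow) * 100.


Screen efficiency = (1 - fraction of undersize in overflow) * 100
= (1 - 0.072) * 100
= 0.928 * 100
= 92.8%

92.8%


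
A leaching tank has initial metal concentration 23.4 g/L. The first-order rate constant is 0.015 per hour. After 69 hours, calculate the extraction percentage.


Compute the exponent:
-k * t = -0.015 * 69 = -1.035
Remaining concentration:
C = 23.4 * exp(-1.035)
= 23.4 * 0.3552263809
= 8.312297314 g/L
Extracted = 23.4 - 8.312297314 = 15.08770269 g/L
Extraction % = 15.08770269 / 23.4 * 100
= 64.4774%

64.4774%


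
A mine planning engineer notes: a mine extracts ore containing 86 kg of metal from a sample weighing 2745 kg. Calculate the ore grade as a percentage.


3.133%

Ore grade = (metal mass / ore mass) * 100
= (86 / 2745) * 100
= 0.03132969035 * 100
= 3.133%


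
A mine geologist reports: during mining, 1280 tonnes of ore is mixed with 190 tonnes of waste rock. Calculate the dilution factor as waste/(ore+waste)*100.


12.9252%

Total material = ore + waste
= 1280 + 190 = 1470 tonnes
Dilution = waste / total * 100
= 190 / 1470 * 100
= 0.1292517007 * 100
= 12.9252%


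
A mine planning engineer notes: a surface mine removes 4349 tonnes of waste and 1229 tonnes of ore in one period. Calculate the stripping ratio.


Stripping ratio = waste tonnage / ore tonnage
= 4349 / 1229
= 3.5386

3.5386


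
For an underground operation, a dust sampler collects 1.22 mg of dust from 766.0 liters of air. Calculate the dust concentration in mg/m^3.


1.5927 mg/m^3

Convert liters to m^3: 1 m^3 = 1000 L
Concentration = mass / volume * 1000
= 1.22 / 766.0 * 1000
= 0.001592689295 * 1000
= 1.5927 mg/m^3


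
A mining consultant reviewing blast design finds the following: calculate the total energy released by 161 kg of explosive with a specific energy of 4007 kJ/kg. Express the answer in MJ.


645.127 MJ

Energy = mass * specific_energy / 1000
= 161 * 4007 / 1000
= 645127 / 1000
= 645.127 MJ


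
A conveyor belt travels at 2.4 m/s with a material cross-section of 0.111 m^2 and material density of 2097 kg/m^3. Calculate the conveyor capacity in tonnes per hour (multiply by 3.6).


Volumetric flow = speed * area
= 2.4 * 0.111 = 0.2664 m^3/s
Mass flow = volumetric * density
= 0.2664 * 2097 = 558.6408 kg/s
Convert to t/h: multiply by 3.6
Capacity = 558.6408 * 3.6
= 2011.1069 t/h

2011.1069 t/h


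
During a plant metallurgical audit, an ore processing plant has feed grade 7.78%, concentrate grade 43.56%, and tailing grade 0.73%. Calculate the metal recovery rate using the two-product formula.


92.1615%

Using the two-product formula:
R = 100 * c * (f - t) / (f * (c - t))
Numerator = 100 * 43.56 * (7.78 - 0.73)
= 100 * 43.56 * 7.05
= 30709.8
Denominator = 7.78 * (43.56 - 0.73)
= 7.78 * 42.83
= 333.2174
R = 30709.8 / 333.2174
= 92.1615%


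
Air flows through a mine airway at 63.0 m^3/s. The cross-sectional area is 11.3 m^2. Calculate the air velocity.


Velocity = flow rate / cross-sectional area
= 63.0 / 11.3
= 5.5752 m/s

5.5752 m/s


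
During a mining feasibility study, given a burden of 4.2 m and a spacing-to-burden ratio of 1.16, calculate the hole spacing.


4.872 m

Spacing = burden * ratio
= 4.2 * 1.16
= 4.872 m


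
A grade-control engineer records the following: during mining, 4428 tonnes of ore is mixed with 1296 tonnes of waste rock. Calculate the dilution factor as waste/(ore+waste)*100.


22.6415%

Total material = ore + waste
= 4428 + 1296 = 5724 tonnes
Dilution = waste / total * 100
= 1296 / 5724 * 100
= 0.2264150943 * 100
= 22.6415%


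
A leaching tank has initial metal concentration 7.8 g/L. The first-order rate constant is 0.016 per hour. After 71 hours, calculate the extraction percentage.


67.8899%

Compute the exponent:
-k * t = -0.016 * 71 = -1.136
Remaining concentration:
C = 7.8 * exp(-1.136)
= 7.8 * 0.3211008599
= 2.504586707 g/L
Extracted = 7.8 - 2.504586707 = 5.295413293 g/L
Extraction % = 5.295413293 / 7.8 * 100
= 67.8899%


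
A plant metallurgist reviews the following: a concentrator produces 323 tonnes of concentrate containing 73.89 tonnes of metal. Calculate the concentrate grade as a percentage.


22.8762%

Grade = (metal in concentrate / concentrate mass) * 100
= (73.89 / 323) * 100
= 0.2287616099 * 100
= 22.8762%


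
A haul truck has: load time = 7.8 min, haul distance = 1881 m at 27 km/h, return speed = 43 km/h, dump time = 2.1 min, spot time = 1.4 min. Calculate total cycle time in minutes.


18.1047 min

Convert haul speed to m/min: 27 * 1000/60 = 450 m/min
Haul time = 1881 / 450 = 4.18 min
Convert return speed to m/min: 43 * 1000/60 = 716.6666667 m/min
Return time = 1881 / 716.6666667 = 2.624651163 min
Total cycle time:
= 7.8 + 4.18 + 2.1 + 2.624651163 + 1.4
= 18.1047 min


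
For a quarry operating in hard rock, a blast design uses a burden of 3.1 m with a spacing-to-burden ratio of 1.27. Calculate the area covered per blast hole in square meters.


First, find the spacing:
Spacing = burden * ratio = 3.1 * 1.27
= 3.937 m
Then, calculate the area:
Area = burden * spacing = 3.1 * 3.937
= 12.2047 m^2

12.2047 m^2


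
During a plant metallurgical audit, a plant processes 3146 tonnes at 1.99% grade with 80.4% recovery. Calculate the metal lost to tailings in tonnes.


12.2707 tonnes

Total metal in feed:
= 3146 * 1.99 / 100 = 62.6054 tonnes
Metal recovered:
= 62.6054 * 80.4 / 100 = 50.3347416 tonnes
Metal lost to tailings:
= 62.6054 - 50.3347416
= 12.2707 tonnes


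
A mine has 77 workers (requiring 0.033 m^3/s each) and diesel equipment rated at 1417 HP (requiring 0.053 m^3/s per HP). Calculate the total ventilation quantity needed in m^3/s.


Airflow for workers:
Q_people = 77 * 0.033 = 2.541 m^3/s
Airflow for diesel equipment:
Q_diesel = 1417 * 0.053 = 75.101 m^3/s
Total ventilation:
Q_total = 2.541 + 75.101
= 77.642 m^3/s

77.642 m^3/s


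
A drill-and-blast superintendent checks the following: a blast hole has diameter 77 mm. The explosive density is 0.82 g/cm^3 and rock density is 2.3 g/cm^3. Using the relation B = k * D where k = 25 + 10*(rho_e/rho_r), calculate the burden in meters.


First, compute k:
rho_e / rho_r = 0.82 / 2.3 = 0.3565217391
k = 25 + 10 * 0.3565217391 = 28.56521739
Then, compute burden:
B = k * D / 1000 = 28.56521739 * 77 / 1000
= 2199.521739 / 1000
= 2.1995 m

2.1995 m


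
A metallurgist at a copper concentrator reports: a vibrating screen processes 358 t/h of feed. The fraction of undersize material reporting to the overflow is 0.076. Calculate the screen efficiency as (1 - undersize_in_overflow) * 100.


92.4%

Screen efficiency = (1 - fraction of undersize in overflow) * 100
= (1 - 0.076) * 100
= 0.924 * 100
= 92.4%


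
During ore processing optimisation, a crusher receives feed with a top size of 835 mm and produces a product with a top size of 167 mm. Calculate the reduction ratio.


5.0

Reduction ratio = feed size / product size
= 835 / 167
= 5.0


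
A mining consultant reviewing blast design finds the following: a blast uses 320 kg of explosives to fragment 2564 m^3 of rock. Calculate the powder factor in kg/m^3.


0.1248 kg/m^3

Powder factor = explosive mass / rock volume
= 320 / 2564
= 0.1248 kg/m^3


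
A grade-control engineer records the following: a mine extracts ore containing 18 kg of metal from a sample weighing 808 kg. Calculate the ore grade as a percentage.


2.2277%

Ore grade = (metal mass / ore mass) * 100
= (18 / 808) * 100
= 0.02227722772 * 100
= 2.2277%


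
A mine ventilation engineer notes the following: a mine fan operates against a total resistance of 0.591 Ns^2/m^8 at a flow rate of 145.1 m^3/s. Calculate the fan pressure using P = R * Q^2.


Compute Q^2:
Q^2 = 145.1^2 = 21054.01
Compute pressure:
P = R * Q^2 = 0.591 * 21054.01
= 12442.9199 Pa

12442.9199 Pa


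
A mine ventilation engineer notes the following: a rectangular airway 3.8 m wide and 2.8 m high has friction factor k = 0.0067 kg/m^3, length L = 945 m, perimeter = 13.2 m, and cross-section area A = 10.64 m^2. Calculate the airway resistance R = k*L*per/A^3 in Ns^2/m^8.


Compute the numerator:
k * L * per = 0.0067 * 945 * 13.2
= 83.5758
Compute the denominator:
A^3 = 10.64^3 = 1204.550144
Resistance:
R = 83.5758 / 1204.550144
= 0.0694 Ns^2/m^8

0.0694 Ns^2/m^8


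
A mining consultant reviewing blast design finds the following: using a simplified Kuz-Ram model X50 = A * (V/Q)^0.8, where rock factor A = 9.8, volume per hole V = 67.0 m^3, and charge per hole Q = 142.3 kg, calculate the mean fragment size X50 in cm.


5.3644 cm

Compute V/Q:
V/Q = 67.0 / 142.3 = 0.4708362614
Raise to the power 0.8:
(V/Q)^0.8 = 0.4708362614^0.8 = 0.5473888188
Multiply by A:
X50 = 9.8 * 0.5473888188
= 5.3644 cm


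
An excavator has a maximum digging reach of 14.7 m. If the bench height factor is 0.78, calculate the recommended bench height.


Bench height = reach * factor
= 14.7 * 0.78
= 11.466 m

11.466 m


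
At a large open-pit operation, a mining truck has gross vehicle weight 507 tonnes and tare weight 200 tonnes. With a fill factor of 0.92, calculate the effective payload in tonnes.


Maximum payload = gross - tare
= 507 - 200 = 307 tonnes
Effective payload = max payload * fill factor
= 307 * 0.92
= 282.44 tonnes

282.44 tonnes


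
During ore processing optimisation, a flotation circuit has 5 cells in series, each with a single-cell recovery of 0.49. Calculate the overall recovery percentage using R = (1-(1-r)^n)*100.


Complement of single-cell recovery:
1 - r = 1 - 0.49 = 0.51
Raise to power n:
(1 - r)^5 = 0.51^5 = 0.0345025251
Overall recovery:
R = (1 - 0.0345025251) * 100
= 96.5497%

96.5497%


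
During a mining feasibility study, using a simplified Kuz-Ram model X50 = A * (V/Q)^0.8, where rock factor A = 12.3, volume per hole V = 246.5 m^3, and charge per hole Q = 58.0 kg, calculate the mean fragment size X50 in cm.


39.1396 cm

Compute V/Q:
V/Q = 246.5 / 58.0 = 4.25
Raise to the power 0.8:
(V/Q)^0.8 = 4.25^0.8 = 3.182080367
Multiply by A:
X50 = 12.3 * 3.182080367
= 39.1396 cm


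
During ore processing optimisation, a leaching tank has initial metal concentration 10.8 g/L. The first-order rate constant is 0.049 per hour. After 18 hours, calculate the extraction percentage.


Compute the exponent:
-k * t = -0.049 * 18 = -0.882
Remaining concentration:
C = 10.8 * exp(-0.882)
= 10.8 * 0.4139541749
= 4.470705089 g/L
Extracted = 10.8 - 4.470705089 = 6.329294911 g/L
Extraction % = 6.329294911 / 10.8 * 100
= 58.6046%

58.6046%


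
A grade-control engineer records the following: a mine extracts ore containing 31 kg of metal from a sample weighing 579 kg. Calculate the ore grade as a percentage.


5.3541%

Ore grade = (metal mass / ore mass) * 100
= (31 / 579) * 100
= 0.05354058722 * 100
= 5.3541%


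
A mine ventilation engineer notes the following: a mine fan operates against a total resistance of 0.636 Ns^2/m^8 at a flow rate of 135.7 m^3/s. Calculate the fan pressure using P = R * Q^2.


Compute Q^2:
Q^2 = 135.7^2 = 18414.49
Compute pressure:
P = R * Q^2 = 0.636 * 18414.49
= 11711.6156 Pa

11711.6156 Pa


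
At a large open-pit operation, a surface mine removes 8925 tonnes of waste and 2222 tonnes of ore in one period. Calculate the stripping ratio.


4.0167

Stripping ratio = waste tonnage / ore tonnage
= 8925 / 2222
= 4.0167


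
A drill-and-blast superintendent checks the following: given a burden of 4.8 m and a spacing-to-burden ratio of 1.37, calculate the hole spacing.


6.576 m

Spacing = burden * ratio
= 4.8 * 1.37
= 6.576 m


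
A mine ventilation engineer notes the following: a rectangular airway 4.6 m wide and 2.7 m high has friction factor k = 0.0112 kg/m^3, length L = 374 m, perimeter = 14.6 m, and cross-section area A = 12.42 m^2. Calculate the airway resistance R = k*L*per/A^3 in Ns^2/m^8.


0.0319 Ns^2/m^8

Compute the numerator:
k * L * per = 0.0112 * 374 * 14.6
= 61.15648
Compute the denominator:
A^3 = 12.42^3 = 1915.864488
Resistance:
R = 61.15648 / 1915.864488
= 0.0319 Ns^2/m^8


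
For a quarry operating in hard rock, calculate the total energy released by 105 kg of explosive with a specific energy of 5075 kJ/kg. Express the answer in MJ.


Energy = mass * specific_energy / 1000
= 105 * 5075 / 1000
= 532875 / 1000
= 532.875 MJ

532.875 MJ


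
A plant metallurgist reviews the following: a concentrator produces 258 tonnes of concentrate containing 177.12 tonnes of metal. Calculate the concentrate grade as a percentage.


68.6512%

Grade = (metal in concentrate / concentrate mass) * 100
= (177.12 / 258) * 100
= 0.6865116279 * 100
= 68.6512%


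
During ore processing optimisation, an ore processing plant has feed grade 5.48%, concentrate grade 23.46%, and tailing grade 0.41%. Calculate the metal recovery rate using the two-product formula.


94.1639%

Using the two-product formula:
R = 100 * c * (f - t) / (f * (c - t))
Numerator = 100 * 23.46 * (5.48 - 0.41)
= 100 * 23.46 * 5.07
= 11894.22
Denominator = 5.48 * (23.46 - 0.41)
= 5.48 * 23.05
= 126.314
R = 11894.22 / 126.314
= 94.1639%


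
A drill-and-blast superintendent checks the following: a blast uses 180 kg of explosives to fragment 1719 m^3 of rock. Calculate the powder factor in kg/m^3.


0.1047 kg/m^3

Powder factor = explosive mass / rock volume
= 180 / 1719
= 0.1047 kg/m^3


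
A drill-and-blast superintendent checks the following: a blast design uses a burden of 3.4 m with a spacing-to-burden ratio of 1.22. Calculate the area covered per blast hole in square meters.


14.1032 m^2

First, find the spacing:
Spacing = burden * ratio = 3.4 * 1.22
= 4.148 m
Then, calculate the area:
Area = burden * spacing = 3.4 * 4.148
= 14.1032 m^2


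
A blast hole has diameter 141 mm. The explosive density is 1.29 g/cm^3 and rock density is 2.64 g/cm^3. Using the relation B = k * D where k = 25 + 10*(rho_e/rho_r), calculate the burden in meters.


First, compute k:
rho_e / rho_r = 1.29 / 2.64 = 0.4886363636
k = 25 + 10 * 0.4886363636 = 29.88636364
Then, compute burden:
B = k * D / 1000 = 29.88636364 * 141 / 1000
= 4213.977273 / 1000
= 4.214 m

4.214 m


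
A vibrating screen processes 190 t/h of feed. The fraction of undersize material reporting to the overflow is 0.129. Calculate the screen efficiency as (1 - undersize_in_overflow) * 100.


Screen efficiency = (1 - fraction of undersize in overflow) * 100
= (1 - 0.129) * 100
= 0.871 * 100
= 87.1%

87.1%


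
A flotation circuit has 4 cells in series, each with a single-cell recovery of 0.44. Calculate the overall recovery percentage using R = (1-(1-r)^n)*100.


Complement of single-cell recovery:
1 - r = 1 - 0.44 = 0.56
Raise to power n:
(1 - r)^4 = 0.56^4 = 0.09834496
Overall recovery:
R = (1 - 0.09834496) * 100
= 90.1655%

90.1655%


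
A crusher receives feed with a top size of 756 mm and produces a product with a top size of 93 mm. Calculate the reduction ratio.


8.129

Reduction ratio = feed size / product size
= 756 / 93
= 8.129


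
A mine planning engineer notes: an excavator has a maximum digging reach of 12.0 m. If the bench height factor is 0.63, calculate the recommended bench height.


Bench height = reach * factor
= 12.0 * 0.63
= 7.56 m

7.56 m


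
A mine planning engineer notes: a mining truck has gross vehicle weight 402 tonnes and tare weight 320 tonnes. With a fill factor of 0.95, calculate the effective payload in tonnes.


Maximum payload = gross - tare
= 402 - 320 = 82 tonnes
Effective payload = max payload * fill factor
= 82 * 0.95
= 77.9 tonnes

77.9 tonnes


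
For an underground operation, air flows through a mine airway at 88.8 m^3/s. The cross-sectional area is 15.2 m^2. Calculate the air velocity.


5.8421 m/s

Velocity = flow rate / cross-sectional area
= 88.8 / 15.2
= 5.8421 m/s


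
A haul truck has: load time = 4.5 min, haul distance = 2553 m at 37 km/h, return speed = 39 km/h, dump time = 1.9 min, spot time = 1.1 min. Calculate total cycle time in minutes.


15.5677 min

Convert haul speed to m/min: 37 * 1000/60 = 616.6666667 m/min
Haul time = 2553 / 616.6666667 = 4.14 min
Convert return speed to m/min: 39 * 1000/60 = 650 m/min
Return time = 2553 / 650 = 3.927692308 min
Total cycle time:
= 4.5 + 4.14 + 1.9 + 3.927692308 + 1.1
= 15.5677 min


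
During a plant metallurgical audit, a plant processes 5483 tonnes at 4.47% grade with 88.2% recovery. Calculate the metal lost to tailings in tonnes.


28.9206 tonnes

Total metal in feed:
= 5483 * 4.47 / 100 = 245.0901 tonnes
Metal recovered:
= 245.0901 * 88.2 / 100 = 216.1694682 tonnes
Metal lost to tailings:
= 245.0901 - 216.1694682
= 28.9206 tonnes


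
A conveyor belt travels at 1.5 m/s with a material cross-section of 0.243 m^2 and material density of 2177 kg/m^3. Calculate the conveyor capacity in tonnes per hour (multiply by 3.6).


Volumetric flow = speed * area
= 1.5 * 0.243 = 0.3645 m^3/s
Mass flow = volumetric * density
= 0.3645 * 2177 = 793.5165 kg/s
Convert to t/h: multiply by 3.6
Capacity = 793.5165 * 3.6
= 2856.6594 t/h

2856.6594 t/h


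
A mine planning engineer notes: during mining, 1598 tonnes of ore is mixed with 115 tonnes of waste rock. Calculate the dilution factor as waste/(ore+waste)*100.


Total material = ore + waste
= 1598 + 115 = 1713 tonnes
Dilution = waste / total * 100
= 115 / 1713 * 100
= 0.0671336836 * 100
= 6.7134%

6.7134%


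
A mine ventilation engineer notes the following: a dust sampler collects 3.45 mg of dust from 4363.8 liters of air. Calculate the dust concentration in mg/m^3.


Convert liters to m^3: 1 m^3 = 1000 L
Concentration = mass / volume * 1000
= 3.45 / 4363.8 * 1000
= 0.0007905953527 * 1000
= 0.7906 mg/m^3

0.7906 mg/m^3


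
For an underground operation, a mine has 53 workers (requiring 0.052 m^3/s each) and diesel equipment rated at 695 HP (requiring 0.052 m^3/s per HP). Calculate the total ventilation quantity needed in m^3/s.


38.896 m^3/s

Airflow for workers:
Q_people = 53 * 0.052 = 2.756 m^3/s
Airflow for diesel equipment:
Q_diesel = 695 * 0.052 = 36.14 m^3/s
Total ventilation:
Q_total = 2.756 + 36.14
= 38.896 m^3/s


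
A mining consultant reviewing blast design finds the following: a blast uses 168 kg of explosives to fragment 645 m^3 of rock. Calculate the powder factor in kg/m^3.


0.2605 kg/m^3

Powder factor = explosive mass / rock volume
= 168 / 645
= 0.2605 kg/m^3


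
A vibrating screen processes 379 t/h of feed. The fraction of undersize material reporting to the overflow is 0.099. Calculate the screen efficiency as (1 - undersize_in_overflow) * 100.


Screen efficiency = (1 - fraction of undersize in overflow) * 100
= (1 - 0.099) * 100
= 0.901 * 100
= 90.1%

90.1%


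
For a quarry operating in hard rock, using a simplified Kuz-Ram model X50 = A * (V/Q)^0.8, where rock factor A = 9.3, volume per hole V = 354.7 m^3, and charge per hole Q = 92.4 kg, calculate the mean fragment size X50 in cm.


Compute V/Q:
V/Q = 354.7 / 92.4 = 3.838744589
Raise to the power 0.8:
(V/Q)^0.8 = 3.838744589^0.8 = 2.933265497
Multiply by A:
X50 = 9.3 * 2.933265497
= 27.2794 cm

27.2794 cm


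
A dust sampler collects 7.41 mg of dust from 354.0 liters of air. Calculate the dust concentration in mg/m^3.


Convert liters to m^3: 1 m^3 = 1000 L
Concentration = mass / volume * 1000
= 7.41 / 354.0 * 1000
= 0.02093220339 * 1000
= 20.9322 mg/m^3

20.9322 mg/m^3


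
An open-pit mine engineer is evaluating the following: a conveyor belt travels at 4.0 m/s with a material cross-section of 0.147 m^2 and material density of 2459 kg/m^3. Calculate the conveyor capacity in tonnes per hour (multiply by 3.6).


Volumetric flow = speed * area
= 4.0 * 0.147 = 0.588 m^3/s
Mass flow = volumetric * density
= 0.588 * 2459 = 1445.892 kg/s
Convert to t/h: multiply by 3.6
Capacity = 1445.892 * 3.6
= 5205.2112 t/h

5205.2112 t/h


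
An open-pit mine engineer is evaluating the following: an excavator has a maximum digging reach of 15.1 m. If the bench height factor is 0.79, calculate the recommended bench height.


Bench height = reach * factor
= 15.1 * 0.79
= 11.929 m

11.929 m


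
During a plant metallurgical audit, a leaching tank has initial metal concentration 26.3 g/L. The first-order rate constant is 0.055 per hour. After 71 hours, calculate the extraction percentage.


Compute the exponent:
-k * t = -0.055 * 71 = -3.905
Remaining concentration:
C = 26.3 * exp(-3.905)
= 26.3 * 0.02014095449
= 0.5297071031 g/L
Extracted = 26.3 - 0.5297071031 = 25.7702929 g/L
Extraction % = 25.7702929 / 26.3 * 100
= 97.9859%

97.9859%


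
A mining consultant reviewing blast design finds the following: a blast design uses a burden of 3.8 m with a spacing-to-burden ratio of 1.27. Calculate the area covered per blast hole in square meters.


First, find the spacing:
Spacing = burden * ratio = 3.8 * 1.27
= 4.826 m
Then, calculate the area:
Area = burden * spacing = 3.8 * 4.826
= 18.3388 m^2

18.3388 m^2


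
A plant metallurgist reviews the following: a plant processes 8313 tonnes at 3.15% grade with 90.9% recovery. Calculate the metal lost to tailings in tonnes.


23.8292 tonnes

Total metal in feed:
= 8313 * 3.15 / 100 = 261.8595 tonnes
Metal recovered:
= 261.8595 * 90.9 / 100 = 238.0302855 tonnes
Metal lost to tailings:
= 261.8595 - 238.0302855
= 23.8292 tonnes


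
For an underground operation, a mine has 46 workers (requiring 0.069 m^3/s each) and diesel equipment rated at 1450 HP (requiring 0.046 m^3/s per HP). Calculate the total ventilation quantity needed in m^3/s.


69.874 m^3/s

Airflow for workers:
Q_people = 46 * 0.069 = 3.174 m^3/s
Airflow for diesel equipment:
Q_diesel = 1450 * 0.046 = 66.7 m^3/s
Total ventilation:
Q_total = 3.174 + 66.7
= 69.874 m^3/s


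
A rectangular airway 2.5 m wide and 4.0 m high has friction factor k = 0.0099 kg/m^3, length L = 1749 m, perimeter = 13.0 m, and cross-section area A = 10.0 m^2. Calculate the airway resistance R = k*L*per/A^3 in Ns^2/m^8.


Compute the numerator:
k * L * per = 0.0099 * 1749 * 13.0
= 225.0963
Compute the denominator:
A^3 = 10.0^3 = 1000
Resistance:
R = 225.0963 / 1000
= 0.2251 Ns^2/m^8

0.2251 Ns^2/m^8


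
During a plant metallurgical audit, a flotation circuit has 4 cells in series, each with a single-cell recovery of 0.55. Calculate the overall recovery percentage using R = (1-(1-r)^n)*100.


Complement of single-cell recovery:
1 - r = 1 - 0.55 = 0.45
Raise to power n:
(1 - r)^4 = 0.45^4 = 0.04100625
Overall recovery:
R = (1 - 0.04100625) * 100
= 95.8994%

95.8994%


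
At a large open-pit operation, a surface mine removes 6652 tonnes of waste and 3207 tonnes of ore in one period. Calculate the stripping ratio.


Stripping ratio = waste tonnage / ore tonnage
= 6652 / 3207
= 2.0742

2.0742


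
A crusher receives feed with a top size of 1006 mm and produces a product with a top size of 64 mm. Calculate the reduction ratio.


15.7188

Reduction ratio = feed size / product size
= 1006 / 64
= 15.7188


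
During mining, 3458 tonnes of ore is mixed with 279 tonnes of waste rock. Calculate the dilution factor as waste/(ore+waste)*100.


Total material = ore + waste
= 3458 + 279 = 3737 tonnes
Dilution = waste / total * 100
= 279 / 3737 * 100
= 0.07465881723 * 100
= 7.4659%

7.4659%


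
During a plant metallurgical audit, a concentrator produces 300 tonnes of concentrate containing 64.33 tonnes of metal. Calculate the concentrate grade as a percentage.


21.4433%

Grade = (metal in concentrate / concentrate mass) * 100
= (64.33 / 300) * 100
= 0.2144333333 * 100
= 21.4433%


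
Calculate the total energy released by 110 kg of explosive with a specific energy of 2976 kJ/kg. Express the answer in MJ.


327.36 MJ

Energy = mass * specific_energy / 1000
= 110 * 2976 / 1000
= 327360 / 1000
= 327.36 MJ


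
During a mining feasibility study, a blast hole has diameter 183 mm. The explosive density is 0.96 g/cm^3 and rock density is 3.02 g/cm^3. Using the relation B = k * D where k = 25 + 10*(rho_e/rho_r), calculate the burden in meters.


5.1567 m

First, compute k:
rho_e / rho_r = 0.96 / 3.02 = 0.3178807947
k = 25 + 10 * 0.3178807947 = 28.17880795
Then, compute burden:
B = k * D / 1000 = 28.17880795 * 183 / 1000
= 5156.721854 / 1000
= 5.1567 m


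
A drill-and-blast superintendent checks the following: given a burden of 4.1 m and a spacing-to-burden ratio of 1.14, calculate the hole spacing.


4.674 m

Spacing = burden * ratio
= 4.1 * 1.14
= 4.674 m


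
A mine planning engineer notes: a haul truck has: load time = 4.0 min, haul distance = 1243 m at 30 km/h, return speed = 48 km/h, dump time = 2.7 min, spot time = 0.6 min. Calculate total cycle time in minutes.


11.3398 min

Convert haul speed to m/min: 30 * 1000/60 = 500 m/min
Haul time = 1243 / 500 = 2.486 min
Convert return speed to m/min: 48 * 1000/60 = 800 m/min
Return time = 1243 / 800 = 1.55375 min
Total cycle time:
= 4.0 + 2.486 + 2.7 + 1.55375 + 0.6
= 11.3398 min


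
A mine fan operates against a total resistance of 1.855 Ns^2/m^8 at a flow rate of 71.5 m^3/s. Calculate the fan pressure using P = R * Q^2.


9483.2238 Pa

Compute Q^2:
Q^2 = 71.5^2 = 5112.25
Compute pressure:
P = R * Q^2 = 1.855 * 5112.25
= 9483.2238 Pa


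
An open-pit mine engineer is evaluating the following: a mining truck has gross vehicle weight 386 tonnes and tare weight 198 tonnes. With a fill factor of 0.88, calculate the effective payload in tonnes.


Maximum payload = gross - tare
= 386 - 198 = 188 tonnes
Effective payload = max payload * fill factor
= 188 * 0.88
= 165.44 tonnes

165.44 tonnes


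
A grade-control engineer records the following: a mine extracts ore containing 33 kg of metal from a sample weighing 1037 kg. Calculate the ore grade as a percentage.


3.1823%

Ore grade = (metal mass / ore mass) * 100
= (33 / 1037) * 100
= 0.03182256509 * 100
= 3.1823%


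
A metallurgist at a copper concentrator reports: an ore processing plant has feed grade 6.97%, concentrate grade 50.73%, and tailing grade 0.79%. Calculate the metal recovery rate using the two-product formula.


Using the two-product formula:
R = 100 * c * (f - t) / (f * (c - t))
Numerator = 100 * 50.73 * (6.97 - 0.79)
= 100 * 50.73 * 6.18
= 31351.14
Denominator = 6.97 * (50.73 - 0.79)
= 6.97 * 49.94
= 348.0818
R = 31351.14 / 348.0818
= 90.0683%

90.0683%


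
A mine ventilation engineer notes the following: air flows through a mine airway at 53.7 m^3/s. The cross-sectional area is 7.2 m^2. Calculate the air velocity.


7.4583 m/s

Velocity = flow rate / cross-sectional area
= 53.7 / 7.2
= 7.4583 m/s


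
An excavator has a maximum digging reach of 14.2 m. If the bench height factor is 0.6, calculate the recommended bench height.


8.52 m

Bench height = reach * factor
= 14.2 * 0.6
= 8.52 m


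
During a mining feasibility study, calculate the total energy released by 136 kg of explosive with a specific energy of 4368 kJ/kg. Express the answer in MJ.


594.048 MJ

Energy = mass * specific_energy / 1000
= 136 * 4368 / 1000
= 594048 / 1000
= 594.048 MJ


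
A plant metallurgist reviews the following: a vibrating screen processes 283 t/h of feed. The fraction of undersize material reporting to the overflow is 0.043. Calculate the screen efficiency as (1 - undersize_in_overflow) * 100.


95.7%

Screen efficiency = (1 - fraction of undersize in overflow) * 100
= (1 - 0.043) * 100
= 0.957 * 100
= 95.7%


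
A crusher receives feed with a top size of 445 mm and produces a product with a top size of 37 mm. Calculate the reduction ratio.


12.027

Reduction ratio = feed size / product size
= 445 / 37
= 12.027


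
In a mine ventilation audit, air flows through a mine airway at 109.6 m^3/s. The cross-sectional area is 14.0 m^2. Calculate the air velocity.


7.8286 m/s

Velocity = flow rate / cross-sectional area
= 109.6 / 14.0
= 7.8286 m/s


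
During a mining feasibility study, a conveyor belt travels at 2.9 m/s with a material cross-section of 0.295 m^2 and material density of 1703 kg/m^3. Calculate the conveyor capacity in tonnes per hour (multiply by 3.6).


Volumetric flow = speed * area
= 2.9 * 0.295 = 0.8555 m^3/s
Mass flow = volumetric * density
= 0.8555 * 1703 = 1456.9165 kg/s
Convert to t/h: multiply by 3.6
Capacity = 1456.9165 * 3.6
= 5244.8994 t/h

5244.8994 t/h


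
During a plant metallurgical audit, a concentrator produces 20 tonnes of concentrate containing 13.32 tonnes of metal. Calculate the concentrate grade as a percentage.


Grade = (metal in concentrate / concentrate mass) * 100
= (13.32 / 20) * 100
= 0.666 * 100
= 66.6%

66.6%


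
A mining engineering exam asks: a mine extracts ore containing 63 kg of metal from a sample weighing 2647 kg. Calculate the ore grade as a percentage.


2.3801%

Ore grade = (metal mass / ore mass) * 100
= (63 / 2647) * 100
= 0.0238005289 * 100
= 2.3801%


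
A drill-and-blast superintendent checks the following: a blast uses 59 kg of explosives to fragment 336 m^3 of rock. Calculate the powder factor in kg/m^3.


0.1756 kg/m^3

Powder factor = explosive mass / rock volume
= 59 / 336
= 0.1756 kg/m^3


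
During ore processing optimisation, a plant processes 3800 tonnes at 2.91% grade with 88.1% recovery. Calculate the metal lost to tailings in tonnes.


13.159 tonnes

Total metal in feed:
= 3800 * 2.91 / 100 = 110.58 tonnes
Metal recovered:
= 110.58 * 88.1 / 100 = 97.42098 tonnes
Metal lost to tailings:
= 110.58 - 97.42098
= 13.159 tonnes


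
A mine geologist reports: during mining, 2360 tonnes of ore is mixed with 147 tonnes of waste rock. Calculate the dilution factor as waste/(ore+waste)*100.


Total material = ore + waste
= 2360 + 147 = 2507 tonnes
Dilution = waste / total * 100
= 147 / 2507 * 100
= 0.0586358197 * 100
= 5.8636%

5.8636%


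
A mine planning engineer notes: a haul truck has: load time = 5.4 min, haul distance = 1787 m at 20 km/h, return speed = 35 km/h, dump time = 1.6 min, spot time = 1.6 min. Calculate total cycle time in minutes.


Convert haul speed to m/min: 20 * 1000/60 = 333.3333333 m/min
Haul time = 1787 / 333.3333333 = 5.361 min
Convert return speed to m/min: 35 * 1000/60 = 583.3333333 m/min
Return time = 1787 / 583.3333333 = 3.063428571 min
Total cycle time:
= 5.4 + 5.361 + 1.6 + 3.063428571 + 1.6
= 17.0244 min

17.0244 min


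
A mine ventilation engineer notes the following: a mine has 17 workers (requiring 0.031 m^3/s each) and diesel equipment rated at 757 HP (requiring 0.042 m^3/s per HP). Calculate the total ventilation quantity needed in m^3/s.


32.321 m^3/s

Airflow for workers:
Q_people = 17 * 0.031 = 0.527 m^3/s
Airflow for diesel equipment:
Q_diesel = 757 * 0.042 = 31.794 m^3/s
Total ventilation:
Q_total = 0.527 + 31.794
= 32.321 m^3/s


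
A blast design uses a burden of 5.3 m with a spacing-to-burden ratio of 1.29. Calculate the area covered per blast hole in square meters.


36.2361 m^2

First, find the spacing:
Spacing = burden * ratio = 5.3 * 1.29
= 6.837 m
Then, calculate the area:
Area = burden * spacing = 5.3 * 6.837
= 36.2361 m^2


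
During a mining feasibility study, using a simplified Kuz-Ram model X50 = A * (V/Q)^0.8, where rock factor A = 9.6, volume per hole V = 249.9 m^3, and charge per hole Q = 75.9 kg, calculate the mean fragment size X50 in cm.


24.9052 cm

Compute V/Q:
V/Q = 249.9 / 75.9 = 3.292490119
Raise to the power 0.8:
(V/Q)^0.8 = 3.292490119^0.8 = 2.594296347
Multiply by A:
X50 = 9.6 * 2.594296347
= 24.9052 cm


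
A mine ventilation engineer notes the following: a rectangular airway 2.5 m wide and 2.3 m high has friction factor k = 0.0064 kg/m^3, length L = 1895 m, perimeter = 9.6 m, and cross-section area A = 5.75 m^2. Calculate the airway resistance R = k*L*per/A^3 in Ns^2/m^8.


Compute the numerator:
k * L * per = 0.0064 * 1895 * 9.6
= 116.4288
Compute the denominator:
A^3 = 5.75^3 = 190.109375
Resistance:
R = 116.4288 / 190.109375
= 0.6124 Ns^2/m^8

0.6124 Ns^2/m^8


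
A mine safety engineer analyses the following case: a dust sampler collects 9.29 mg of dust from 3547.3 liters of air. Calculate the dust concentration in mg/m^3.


Convert liters to m^3: 1 m^3 = 1000 L
Concentration = mass / volume * 1000
= 9.29 / 3547.3 * 1000
= 0.002618893243 * 1000
= 2.6189 mg/m^3

2.6189 mg/m^3


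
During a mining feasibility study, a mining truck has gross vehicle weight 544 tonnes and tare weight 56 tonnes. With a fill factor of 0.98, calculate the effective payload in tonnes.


478.24 tonnes

Maximum payload = gross - tare
= 544 - 56 = 488 tonnes
Effective payload = max payload * fill factor
= 488 * 0.98
= 478.24 tonnes
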